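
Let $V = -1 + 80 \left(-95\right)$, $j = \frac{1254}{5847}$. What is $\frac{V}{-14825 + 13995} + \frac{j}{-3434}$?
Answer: $\frac{25436063763}{2777539390} \approx 9.1578$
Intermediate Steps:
$j = \frac{418}{1949}$ ($j = 1254 \cdot \frac{1}{5847} = \frac{418}{1949} \approx 0.21447$)
$V = -7601$ ($V = -1 - 7600 = -7601$)
$\frac{V}{-14825 + 13995} + \frac{j}{-3434} = - \frac{7601}{-14825 + 13995} + \frac{418}{1949 \left(-3434\right)} = - \frac{7601}{-830} + \frac{418}{1949} \left(- \frac{1}{3434}\right) = \left(-7601\right) \left(- \frac{1}{830}\right) - \frac{209}{3346433} = \frac{7601}{830} - \frac{209}{3346433} = \frac{25436063763}{2777539390}$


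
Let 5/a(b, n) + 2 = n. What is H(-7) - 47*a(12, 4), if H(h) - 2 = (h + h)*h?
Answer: -35/2 ≈ -17.500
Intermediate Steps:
H(h) = 2 + 2*h**2 (H(h) = 2 + (h + h)*h = 2 + (2*h)*h = 2 + 2*h**2)
a(b, n) = 5/(-2 + n)
H(-7) - 47*a(12, 4) = (2 + 2*(-7)**2) - 235/(-2 + 4) = (2 + 2*49) - 235/2 = (2 + 98) - 235/2 = 100 - 47*5/2 = 100 - 235/2 = -35/2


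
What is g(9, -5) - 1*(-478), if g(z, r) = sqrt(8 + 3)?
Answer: 478 + sqrt(11) ≈ 481.32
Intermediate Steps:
g(z, r) = sqrt(11)
g(9, -5) - 1*(-478) = sqrt(11) - 1*(-478) = sqrt(11) + 478 = 478 + sqrt(11)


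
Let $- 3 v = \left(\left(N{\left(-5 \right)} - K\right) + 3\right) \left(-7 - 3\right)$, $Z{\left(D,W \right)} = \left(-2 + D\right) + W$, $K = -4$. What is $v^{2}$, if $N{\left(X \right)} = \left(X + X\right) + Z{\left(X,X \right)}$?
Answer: $2500$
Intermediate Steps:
$Z{\left(D,W \right)} = -2 + D + W$
$N{\left(X \right)} = -2 + 4 X$ ($N{\left(X \right)} = \left(X + X\right) + \left(-2 + X + X\right) = 2 X + \left(-2 + 2 X\right) = -2 + 4 X$)
$v = -50$ ($v = - \frac{\left(\left(\left(-2 + 4 \left(-5\right)\right) - -4\right) + 3\right) \left(-7 - 3\right)}{3} = - \frac{\left(\left(\left(-2 - 20\right) + 4\right) + 3\right) \left(-10\right)}{3} = - \frac{\left(\left(-22 + 4\right) + 3\right) \left(-10\right)}{3} = - \frac{\left(-18 + 3\right) \left(-10\right)}{3} = - \frac{\left(-15\right) \left(-10\right)}{3} = \left(- \frac{1}{3}\right) 150 = -50$)
$v^{2} = \left(-50\right)^{2} = 2500$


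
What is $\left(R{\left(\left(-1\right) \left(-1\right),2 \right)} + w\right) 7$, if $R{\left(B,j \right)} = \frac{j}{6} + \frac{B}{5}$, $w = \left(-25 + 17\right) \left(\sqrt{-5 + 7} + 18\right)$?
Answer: $- \frac{15064}{15} - 56 \sqrt{2} \approx -1083.5$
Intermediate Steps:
$w = -144 - 8 \sqrt{2}$ ($w = - 8 \left(\sqrt{2} + 18\right) = - 8 \left(18 + \sqrt{2}\right) = -144 - 8 \sqrt{2} \approx -155.31$)
$R{\left(B,j \right)} = \frac{B}{5} + \frac{j}{6}$ ($R{\left(B,j \right)} = j \frac{1}{6} + B \frac{1}{5} = \frac{j}{6} + \frac{B}{5} = \frac{B}{5} + \frac{j}{6}$)
$\left(R{\left(\left(-1\right) \left(-1\right),2 \right)} + w\right) 7 = \left(\left(\frac{\left(-1\right) \left(-1\right)}{5} + \frac{1}{6} \cdot 2\right) - \left(144 + 8 \sqrt{2}\right)\right) 7 = \left(\left(\frac{1}{5} \cdot 1 + \frac{1}{3}\right) - \left(144 + 8 \sqrt{2}\right)\right) 7 = \left(\left(\frac{1}{5} + \frac{1}{3}\right) - \left(144 + 8 \sqrt{2}\right)\right) 7 = \left(\frac{8}{15} - \left(144 + 8 \sqrt{2}\right)\right) 7 = \left(- \frac{2152}{15} - 8 \sqrt{2}\right) 7 = - \frac{15064}{15} - 56 \sqrt{2}$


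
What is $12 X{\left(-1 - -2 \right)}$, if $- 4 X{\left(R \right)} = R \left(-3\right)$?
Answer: $9$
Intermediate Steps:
$X{\left(R \right)} = \frac{3 R}{4}$ ($X{\left(R \right)} = - \frac{R \left(-3\right)}{4} = - \frac{\left(-3\right) R}{4} = \frac{3 R}{4}$)
$12 X{\left(-1 - -2 \right)} = 12 \frac{3 \left(-1 - -2\right)}{4} = 12 \frac{3 \left(-1 + 2\right)}{4} = 12 \cdot \frac{3}{4} \cdot 1 = 12 \cdot \frac{3}{4} = 9$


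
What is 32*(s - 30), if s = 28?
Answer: -64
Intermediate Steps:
32*(s - 30) = 32*(28 - 30) = 32*(-2) = -64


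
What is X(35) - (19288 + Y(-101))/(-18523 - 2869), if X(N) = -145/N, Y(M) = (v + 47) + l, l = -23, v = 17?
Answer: -69295/21392 ≈ -3.2393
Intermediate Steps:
Y(M) = 41 (Y(M) = (17 + 47) - 23 = 64 - 23 = 41)
X(35) - (19288 + Y(-101))/(-18523 - 2869) = -145/35 - (19288 + 41)/(-18523 - 2869) = -145*1/35 - 19329/(-21392) = -29/7 - 19329*(-1)/21392 = -29/7 - 1*(-19329/21392) = -29/7 + 19329/21392 = -69295/21392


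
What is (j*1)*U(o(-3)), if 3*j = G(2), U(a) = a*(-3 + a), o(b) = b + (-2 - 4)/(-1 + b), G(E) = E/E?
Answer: 9/4 ≈ 2.2500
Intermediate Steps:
G(E) = 1
o(b) = b - 6/(-1 + b)
j = 1/3 (j = (1/3)*1 = 1/3 ≈ 0.33333)
(j*1)*U(o(-3)) = ((1/3)*1)*(((-6 + (-3)**2 - 1*(-3))/(-1 - 3))*(-3 + (-6 + (-3)**2 - 1*(-3))/(-1 - 3))) = (((-6 + 9 + 3)/(-4))*(-3 + (-6 + 9 + 3)/(-4)))/3 = ((-1/4*6)*(-3 - 1/4*6))/3 = (-3*(-3 - 3/2)/2)/3 = (-3/2*(-9/2))/3 = (1/3)*(27/4) = 9/4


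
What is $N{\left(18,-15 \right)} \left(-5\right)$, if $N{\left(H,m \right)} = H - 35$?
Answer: $85$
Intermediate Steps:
$N{\left(H,m \right)} = -35 + H$
$N{\left(18,-15 \right)} \left(-5\right) = \left(-35 + 18\right) \left(-5\right) = \left(-17\right) \left(-5\right) = 85$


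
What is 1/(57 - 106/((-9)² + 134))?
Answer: 215/12149 ≈ 0.017697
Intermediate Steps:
1/(57 - 106/((-9)² + 134)) = 1/(57 - 106/(81 + 134)) = 1/(57 - 106/215) = 1/(12149/215) = 215/12149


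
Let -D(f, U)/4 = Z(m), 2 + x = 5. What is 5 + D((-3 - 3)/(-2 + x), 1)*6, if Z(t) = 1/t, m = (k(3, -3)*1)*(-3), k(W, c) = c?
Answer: 7/3 ≈ 2.3333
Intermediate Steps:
x = 3 (x = -2 + 5 = 3)
m = 9 (m = -3*1*(-3) = -3*(-3) = 9)
D(f, U) = -4/9
5 + D((-3 - 3)/(-2 + x), 1)*6 = 5 - 4/9*6 = 5 - 8/3 = 7/3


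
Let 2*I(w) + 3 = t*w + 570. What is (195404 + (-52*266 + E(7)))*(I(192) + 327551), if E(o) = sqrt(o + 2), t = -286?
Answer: 109082452275/2 ≈ 5.4541e+10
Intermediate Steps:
I(w) = 567/2 - 143*w (I(w) = -3/2 + (-286*w + 570)/2 = -3/2 + (570 - 286*w)/2 = -3/2 + (285 - 143*w) = 567/2 - 143*w)
E(o) = sqrt(2 + o)
(195404 + (-52*266 + E(7)))*(I(192) + 327551) = (195404 + (-52*266 + sqrt(2 + 7)))*((567/2 - 143*192) + 327551) = (195404 + (-13832 + sqrt(9)))*((567/2 - 27456) + 327551) = (195404 + (-13832 + 3))*(-54345/2 + 327551) = (195404 - 13829)*(600757/2) = 181575*(600757/2) = 109082452275/2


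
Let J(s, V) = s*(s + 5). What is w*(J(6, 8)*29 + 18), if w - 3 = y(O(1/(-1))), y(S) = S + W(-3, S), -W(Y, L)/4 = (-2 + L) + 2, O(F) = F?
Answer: 11592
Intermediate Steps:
W(Y, L) = -4*L (W(Y, L) = -4*((-2 + L) + 2) = -4*L)
J(s, V) = s*(5 + s)
y(S) = -3*S (y(S) = S - 4*S = -3*S)
w = 6 (w = 3 - 3/(-1) = 3 - 3*(-1) = 3 + 3 = 6)
w*(J(6, 8)*29 + 18) = 6*((6*(5 + 6))*29 + 18) = 6*((6*11)*29 + 18) = 6*(66*29 + 18) = 6*(1914 + 18) = 6*1932 = 11592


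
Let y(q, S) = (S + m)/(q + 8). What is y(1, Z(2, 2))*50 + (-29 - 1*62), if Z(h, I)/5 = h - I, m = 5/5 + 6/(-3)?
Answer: -869/9 ≈ -96.556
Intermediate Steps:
m = -1 (m = 5*(⅕) + 6*(-⅓) = 1 - 2 = -1)
Z(h, I) = -5*I + 5*h (Z(h, I) = 5*(h - I) = -5*I + 5*h)
y(q, S) = (-1 + S)/(8 + q) (y(q, S) = (S - 1)/(q + 8) = (-1 + S)/(8 + q))
y(1, Z(2, 2))*50 + (-29 - 1*62) = ((-1 + (-5*2 + 5*2))/(8 + 1))*50 + (-29 - 1*62) = ((-1 + (-10 + 10))/9)*50 + (-29 - 62) = ((-1 + 0)/9)*50 - 91 = ((⅑)*(-1))*50 - 91 = -⅑*50 - 91 = -50/9 - 91 = -869/9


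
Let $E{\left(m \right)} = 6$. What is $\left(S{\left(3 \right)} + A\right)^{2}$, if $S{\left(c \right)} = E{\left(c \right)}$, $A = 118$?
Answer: $15376$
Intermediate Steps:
$S{\left(c \right)} = 6$
$\left(S{\left(3 \right)} + A\right)^{2} = \left(6 + 118\right)^{2} = 124^{2} = 15376$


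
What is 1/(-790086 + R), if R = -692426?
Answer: -1/1482512 ≈ -6.7453e-7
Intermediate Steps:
1/(-790086 + R) = 1/(-790086 - 692426) = 1/(-1482512) = -1/1482512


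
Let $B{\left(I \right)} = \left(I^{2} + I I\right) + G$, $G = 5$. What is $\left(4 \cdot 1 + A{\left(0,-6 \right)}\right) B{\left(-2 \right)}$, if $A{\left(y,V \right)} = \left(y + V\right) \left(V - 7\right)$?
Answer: $1066$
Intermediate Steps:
$B{\left(I \right)} = 5 + 2 I^{2}$ ($B{\left(I \right)} = \left(I^{2} + I I\right) + 5 = \left(I^{2} + I^{2}\right) + 5 = 2 I^{2} + 5 = 5 + 2 I^{2}$)
$A{\left(y,V \right)} = \left(-7 + V\right) \left(V + y\right)$ ($A{\left(y,V \right)} = \left(V + y\right) \left(-7 + V\right) = \left(-7 + V\right) \left(V + y\right)$)
$\left(4 \cdot 1 + A{\left(0,-6 \right)}\right) B{\left(-2 \right)} = \left(4 \cdot 1 - \left(-42 - \left(-6\right)^{2}\right)\right) \left(5 + 2 \left(-2\right)^{2}\right) = \left(4 + \left(36 + 42 + 0 + 0\right)\right) \left(5 + 2 \cdot 4\right) = \left(4 + 78\right) \left(5 + 8\right) = 82 \cdot 13 = 1066$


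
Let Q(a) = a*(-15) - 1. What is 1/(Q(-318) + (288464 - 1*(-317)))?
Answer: 1/293550 ≈ 3.4066e-6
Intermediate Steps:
Q(a) = -1 - 15*a (Q(a) = -15*a - 1 = -1 - 15*a)
1/(Q(-318) + (288464 - 1*(-317))) = 1/((-1 - 15*(-318)) + (288464 - 1*(-317))) = 1/((-1 + 4770) + (288464 + 317)) = 1/(4769 + 288781) = 1/293550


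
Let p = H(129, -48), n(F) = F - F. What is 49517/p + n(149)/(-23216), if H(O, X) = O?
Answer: 49517/129 ≈ 383.85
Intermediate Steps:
n(F) = 0
p = 129
49517/p + n(149)/(-23216) = 49517/129 + 0/(-23216) = 49517*(1/129) + 0*(-1/23216) = 49517/129 + 0 = 49517/129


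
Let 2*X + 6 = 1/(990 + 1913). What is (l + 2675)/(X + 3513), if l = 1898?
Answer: 26550838/20379061 ≈ 1.3028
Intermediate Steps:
X = -17417/5806 (X = -3 + 1/(2*(990 + 1913)) = -3 + (½)/2903 = -3 + (½)*(1/2903) = -3 + 1/5806 = -17417/5806 ≈ -2.9998)
(l + 2675)/(X + 3513) = (1898 + 2675)/(-17417/5806 + 3513) = 4573/(20379061/5806) = 4573*(5806/20379061) = 26550838/20379061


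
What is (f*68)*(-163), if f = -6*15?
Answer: 997560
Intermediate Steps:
f = -90
(f*68)*(-163) = -90*68*(-163) = -6120*(-163) = 997560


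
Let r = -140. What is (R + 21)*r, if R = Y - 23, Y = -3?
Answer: 700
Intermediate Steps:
R = -26 (R = -3 - 23 = -26)
(R + 21)*r = (-26 + 21)*(-140) = -5*(-140) = 700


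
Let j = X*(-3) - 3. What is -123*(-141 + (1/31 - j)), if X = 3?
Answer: 491754/31 ≈ 15863.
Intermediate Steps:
j = -12 (j = 3*(-3) - 3 = -9 - 3 = -12)
-123*(-141 + (1/31 - j)) = -123*(-141 + (1/31 - 1*(-12))) = -123*(-141 + (1/31 + 12)) = -123*(-141 + 373/31) = -123*(-3998/31) = 491754/31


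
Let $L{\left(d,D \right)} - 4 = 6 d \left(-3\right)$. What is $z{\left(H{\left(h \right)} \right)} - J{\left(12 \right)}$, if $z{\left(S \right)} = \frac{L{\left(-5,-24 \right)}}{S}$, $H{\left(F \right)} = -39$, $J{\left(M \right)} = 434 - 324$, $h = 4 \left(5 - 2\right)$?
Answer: $- \frac{4384}{39} \approx -112.41$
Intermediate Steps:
$L{\left(d,D \right)} = 4 - 18 d$ ($L{\left(d,D \right)} = 4 + 6 d \left(-3\right) = 4 - 18 d$)
$h = 12$ ($h = 4 \cdot 3 = 12$)
$J{\left(M \right)} = 110$ ($J{\left(M \right)} = 434 - 324 = 110$)
$z{\left(S \right)} = \frac{94}{S}$ ($z{\left(S \right)} = \frac{4 - -90}{S} = \frac{4 + 90}{S} = \frac{94}{S}$)
$z{\left(H{\left(h \right)} \right)} - J{\left(12 \right)} = \frac{94}{-39} - 110 = 94 \left(- \frac{1}{39}\right) - 110 = - \frac{94}{39} - 110 = - \frac{4384}{39}$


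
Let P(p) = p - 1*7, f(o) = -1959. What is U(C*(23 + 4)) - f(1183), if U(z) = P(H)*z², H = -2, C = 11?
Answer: -791922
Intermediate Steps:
P(p) = -7 + p (P(p) = p - 7 = -7 + p)
U(z) = -9*z² (U(z) = (-7 - 2)*z² = -9*z²)
U(C*(23 + 4)) - f(1183) = -9*121*(23 + 4)² - 1*(-1959) = -9*(11*27)² + 1959 = -9*297² + 1959 = -9*88209 + 1959 = -793881 + 1959 = -791922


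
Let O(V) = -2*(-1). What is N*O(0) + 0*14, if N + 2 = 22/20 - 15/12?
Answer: -43/10 ≈ -4.3000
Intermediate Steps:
N = -43/20 (N = -2 + (22/20 - 15/12) = -2 + (22*(1/20) - 15*1/12) = -2 + (11/10 - 5/4) = -2 - 3/20 = -43/20 ≈ -2.1500)
O(V) = 2
N*O(0) + 0*14 = -43/20*2 + 0*14 = -43/10 + 0 = -43/10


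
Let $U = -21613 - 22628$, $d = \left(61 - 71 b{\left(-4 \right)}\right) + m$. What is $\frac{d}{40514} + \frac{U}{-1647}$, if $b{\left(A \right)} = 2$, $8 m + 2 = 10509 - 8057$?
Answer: $\frac{2390334481}{88968744} \approx 26.867$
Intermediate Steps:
$m = \frac{1225}{4}$ ($m = - \frac{1}{4} + \frac{10509 - 8057}{8} = - \frac{1}{4} + \frac{1}{8} \cdot 2452 = - \frac{1}{4} + \frac{613}{2} = \frac{1225}{4} \approx 306.25$)
$d = \frac{901}{4}$ ($d = \left(61 - 142\right) + \frac{1225}{4} = -81 + \frac{1225}{4} = \frac{901}{4} \approx 225.25$)
$U = -44241$ ($U = -21613 - 22628 = -44241$)
$\frac{d}{40514} + \frac{U}{-1647} = \frac{901}{4 \cdot 40514} - \frac{44241}{-1647} = \frac{901}{4} \cdot \frac{1}{40514} - - \frac{14747}{549} = \frac{901}{162056} + \frac{14747}{549} = \frac{2390334481}{88968744}$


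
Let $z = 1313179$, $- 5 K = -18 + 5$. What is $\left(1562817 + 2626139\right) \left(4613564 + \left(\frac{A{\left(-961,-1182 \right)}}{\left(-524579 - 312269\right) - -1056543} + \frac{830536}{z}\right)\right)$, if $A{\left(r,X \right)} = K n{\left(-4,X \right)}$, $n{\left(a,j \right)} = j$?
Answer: $\frac{3982524651759783298991688}{206070614575} \approx 1.9326 \cdot 10^{13}$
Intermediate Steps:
$K = \frac{13}{5}$ ($K = - \frac{-18 + 5}{5} = \left(- \frac{1}{5}\right) \left(-13\right) = \frac{13}{5} \approx 2.6$)
$A{\left(r,X \right)} = \frac{13 X}{5}$
$\left(1562817 + 2626139\right) \left(4613564 + \left(\frac{A{\left(-961,-1182 \right)}}{\left(-524579 - 312269\right) - -1056543} + \frac{830536}{z}\right)\right) = \left(1562817 + 2626139\right) \left(4613564 + \left(\frac{\frac{13}{5} \left(-1182\right)}{\left(-524579 - 312269\right) - -1056543} + \frac{830536}{1313179}\right)\right) = 4188956 \left(4613564 + \left(- \frac{15366}{5 \left(-836848 + 1056543\right)} + 830536 \cdot \frac{1}{1313179}\right)\right) = 4188956 \left(4613564 + \left(- \frac{15366}{5 \cdot 219695} + \frac{118648}{187597}\right)\right) = 4188956 \left(4613564 + \left(\left(- \frac{15366}{5}\right) \frac{1}{219695} + \frac{118648}{187597}\right)\right) = 4188956 \left(4613564 + \left(- \frac{15366}{1098475} + \frac{118648}{187597}\right)\right) = 4188956 \left(4613564 + \frac{127449246298}{206070614575}\right) = 4188956 \cdot \frac{950720096310341598}{206070614575} = \frac{3982524651759783298991688}{206070614575}$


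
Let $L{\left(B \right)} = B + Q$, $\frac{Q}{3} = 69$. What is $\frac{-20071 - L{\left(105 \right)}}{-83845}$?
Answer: $\frac{20383}{83845} \approx 0.2431$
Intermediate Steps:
$Q = 207$ ($Q = 3 \cdot 69 = 207$)
$L{\left(B \right)} = 207 + B$ ($L{\left(B \right)} = B + 207 = 207 + B$)
$\frac{-20071 - L{\left(105 \right)}}{-83845} = \frac{-20071 - \left(207 + 105\right)}{-83845} = \left(-20071 - 312\right) \left(- \frac{1}{83845}\right) = \left(-20383\right) \left(- \frac{1}{83845}\right) = \frac{20383}{83845}$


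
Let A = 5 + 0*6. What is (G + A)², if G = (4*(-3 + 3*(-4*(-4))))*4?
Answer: 525625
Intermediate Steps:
A = 5 (A = 5 + 0 = 5)
G = 720 (G = (4*(-3 + 3*16))*4 = (4*(-3 + 48))*4 = (4*45)*4 = 180*4 = 720)
(G + A)² = (720 + 5)² = 725² = 525625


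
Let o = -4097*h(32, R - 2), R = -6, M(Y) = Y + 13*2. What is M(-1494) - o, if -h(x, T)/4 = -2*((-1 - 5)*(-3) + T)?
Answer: 326292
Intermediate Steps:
M(Y) = 26 + Y (M(Y) = Y + 26 = 26 + Y)
h(x, T) = 144 + 8*T (h(x, T) = -(-8)*((-1 - 5)*(-3) + T) = -(-8)*(-6*(-3) + T) = -(-8)*(18 + T) = -4*(-36 - 2*T) = 144 + 8*T)
o = -327760 (o = -4097*(144 + 8*(-6 - 2)) = -4097*(144 + 8*(-8)) = -4097*(144 - 64) = -4097*80 = -327760)
M(-1494) - o = (26 - 1494) - 1*(-327760) = -1468 + 327760 = 326292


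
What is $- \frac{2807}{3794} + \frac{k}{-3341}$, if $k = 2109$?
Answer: $- \frac{2482819}{1810822} \approx -1.3711$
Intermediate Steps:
$- \frac{2807}{3794} + \frac{k}{-3341} = - \frac{2807}{3794} + \frac{2109}{-3341} = \left(-2807\right) \frac{1}{3794} + 2109 \left(- \frac{1}{3341}\right) = - \frac{401}{542} - \frac{2109}{3341} = - \frac{2482819}{1810822}$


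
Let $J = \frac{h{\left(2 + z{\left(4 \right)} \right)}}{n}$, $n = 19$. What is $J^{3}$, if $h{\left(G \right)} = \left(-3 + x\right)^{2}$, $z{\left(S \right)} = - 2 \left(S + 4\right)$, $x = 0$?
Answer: $\frac{729}{6859} \approx 0.10628$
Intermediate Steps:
$z{\left(S \right)} = -8 - 2 S$ ($z{\left(S \right)} = - 2 \left(4 + S\right) = -8 - 2 S$)
$h{\left(G \right)} = 9$ ($h{\left(G \right)} = \left(-3 + 0\right)^{2} = \left(-3\right)^{2} = 9$)
$J = \frac{9}{19} \approx 0.47368$
$J^{3} = \left(\frac{9}{19}\right)^{3} = \frac{729}{6859}$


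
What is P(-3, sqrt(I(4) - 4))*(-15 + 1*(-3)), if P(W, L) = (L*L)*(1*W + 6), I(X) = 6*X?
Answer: -1080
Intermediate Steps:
P(W, L) = L**2*(6 + W) (P(W, L) = L**2*(W + 6) = L**2*(6 + W))
P(-3, sqrt(I(4) - 4))*(-15 + 1*(-3)) = ((sqrt(6*4 - 4))**2*(6 - 3))*(-15 + 1*(-3)) = ((sqrt(24 - 4))**2*3)*(-15 - 3) = ((sqrt(20))**2*3)*(-18) = ((2*sqrt(5))**2*3)*(-18) = (20*3)*(-18) = 60*(-18) = -1080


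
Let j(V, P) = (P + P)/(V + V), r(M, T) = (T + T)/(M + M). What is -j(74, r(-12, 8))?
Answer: 1/111 ≈ 0.0090090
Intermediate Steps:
r(M, T) = T/M (r(M, T) = (2*T)/((2*M)) = (2*T)*(1/(2*M)) = T/M)
j(V, P) = P/V (j(V, P) = (2*P)/((2*V)) = (2*P)*(1/(2*V)) = P/V)
-j(74, r(-12, 8)) = -8/(-12)/74 = -8*(-1/12)/74 = -(-2)/(3*74) = -1*(-1/111) = 1/111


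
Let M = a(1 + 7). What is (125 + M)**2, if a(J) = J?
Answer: 17689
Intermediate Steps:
M = 8 (M = 1 + 7 = 8)
(125 + M)**2 = (125 + 8)**2 = 133**2 = 17689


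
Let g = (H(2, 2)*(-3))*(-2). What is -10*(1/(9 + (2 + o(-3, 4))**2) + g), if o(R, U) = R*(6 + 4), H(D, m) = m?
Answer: -95170/793 ≈ -120.01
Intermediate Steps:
o(R, U) = 10*R (o(R, U) = R*10 = 10*R)
g = 12 (g = (2*(-3))*(-2) = -6*(-2) = 12)
-10*(1/(9 + (2 + o(-3, 4))**2) + g) = -10*(1/(9 + (2 + 10*(-3))**2) + 12) = -10*(1/(9 + (2 - 30)**2) + 12) = -10*(1/(9 + (-28)**2) + 12) = -10*(1/(9 + 784) + 12) = -10*(1/793 + 12) = -10*9517/793 = -95170/793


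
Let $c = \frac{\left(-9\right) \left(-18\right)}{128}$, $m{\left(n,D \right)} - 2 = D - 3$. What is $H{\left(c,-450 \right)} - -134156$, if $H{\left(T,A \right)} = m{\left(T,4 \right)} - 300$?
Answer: $133859$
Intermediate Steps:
$m{\left(n,D \right)} = -1 + D$ ($m{\left(n,D \right)} = 2 + \left(D - 3\right) = 2 + \left(-3 + D\right) = -1 + D$)
$c = \frac{81}{64}$ ($c = 162 \cdot \frac{1}{128} = \frac{81}{64} \approx 1.2656$)
$H{\left(T,A \right)} = -297$ ($H{\left(T,A \right)} = \left(-1 + 4\right) - 300 = 3 - 300 = -297$)
$H{\left(c,-450 \right)} - -134156 = -297 - -134156 = -297 + 134156 = 133859$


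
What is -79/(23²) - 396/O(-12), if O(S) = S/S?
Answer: -209563/529 ≈ -396.15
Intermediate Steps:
O(S) = 1
-79/(23²) - 396/O(-12) = -79/(23²) - 396/1 = -79/529 - 396*1 = -79*1/529 - 396 = -79/529 - 396 = -209563/529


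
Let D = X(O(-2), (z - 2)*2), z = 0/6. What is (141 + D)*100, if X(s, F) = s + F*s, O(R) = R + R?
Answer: 15300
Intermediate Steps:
O(R) = 2*R
z = 0 (z = 0*(1/6) = 0)
D = 12 (D = (2*(-2))*(1 + (0 - 2)*2) = -4*(1 - 2*2) = -4*(1 - 4) = -4*(-3) = 12)
(141 + D)*100 = (141 + 12)*100 = 153*100 = 15300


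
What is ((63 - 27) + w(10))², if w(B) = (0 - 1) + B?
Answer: 2025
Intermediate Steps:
w(B) = -1 + B
((63 - 27) + w(10))² = ((63 - 27) + (-1 + 10))² = (36 + 9)² = 45² = 2025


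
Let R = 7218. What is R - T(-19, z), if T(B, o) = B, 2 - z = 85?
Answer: 7237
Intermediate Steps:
z = -83 (z = 2 - 1*85 = 2 - 85 = -83)
R - T(-19, z) = 7218 - 1*(-19) = 7218 + 19 = 7237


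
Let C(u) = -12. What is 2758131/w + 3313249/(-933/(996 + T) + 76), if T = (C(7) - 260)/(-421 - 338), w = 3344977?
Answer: 8381324819930032787/189880258591853 ≈ 44140.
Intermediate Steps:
T = 272/759 (T = (-12 - 260)/(-421 - 338) = -272/(-759) = -272*(-1/759) = 272/759 ≈ 0.35837)
2758131/w + 3313249/(-933/(996 + T) + 76) = 2758131/3344977 + 3313249/(-933/(996 + 272/759) + 76) = 2758131*(1/3344977) + 3313249/(-933/(756236/759) + 76) = 2758131/3344977 + 3313249/((759/756236)*(-933) + 76) = 2758131/3344977 + 3313249/(-708147/756236 + 76) = 2758131/3344977 + 3313249/(56765789/756236) = 2758131/3344977 + 3313249*(756236/56765789) = 2758131/3344977 + 2505598170764/56765789 = 8381324819930032787/189880258591853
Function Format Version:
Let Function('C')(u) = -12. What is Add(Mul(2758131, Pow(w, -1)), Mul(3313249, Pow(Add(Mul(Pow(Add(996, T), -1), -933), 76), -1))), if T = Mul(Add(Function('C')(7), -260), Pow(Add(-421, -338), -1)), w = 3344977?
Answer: Rational(8381324819930032787, 189880258591853) ≈ 44140.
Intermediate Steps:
T = Rational(272, 759) (T = Mul(Add(-12, -260), Pow(Add(-421, -338), -1)) = Mul(-272, Pow(-759, -1)) = Mul(-272, Rational(-1, 759)) = Rational(272, 759) ≈ 0.35837)
Add(Mul(2758131, Pow(w, -1)), Mul(3313249, Pow(Add(Mul(Pow(Add(996, T), -1), -933), 76), -1))) = Add(Mul(2758131, Pow(3344977, -1)), Mul(3313249, Pow(Add(Mul(Pow(Add(996, Rational(272, 759)), -1), -933), 76), -1))) = Add(Mul(2758131, Rational(1, 3344977)), Mul(3313249, Pow(Add(Mul(Pow(Rational(756236, 759), -1), -933), 76), -1))) = Add(Rational(2758131, 3344977), Mul(3313249, Pow(Add(Mul(Rational(759, 756236), -933), 76), -1))) = Add(Rational(2758131, 3344977), Mul(3313249, Pow(Add(Rational(-708147, 756236), 76), -1))) = Add(Rational(2758131, 3344977), Mul(3313249, Pow(Rational(56765789, 756236), -1))) = Add(Rational(2758131, 3344977), Mul(3313249, Rational(756236, 56765789))) = Add(Rational(2758131, 3344977), Rational(2505598170764, 56765789)) = Rational(8381324819930032787, 189880258591853)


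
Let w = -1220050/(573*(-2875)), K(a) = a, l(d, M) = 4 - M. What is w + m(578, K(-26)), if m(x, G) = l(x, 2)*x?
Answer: 76223422/65895 ≈ 1156.7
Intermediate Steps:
m(x, G) = 2*x (m(x, G) = (4 - 1*2)*x = (4 - 2)*x = 2*x)
w = 48802/65895 (w = -1220050/(-1647375) = -1220050*(-1/1647375) = 48802/65895 ≈ 0.74060)
w + m(578, K(-26)) = 48802/65895 + 2*578 = 48802/65895 + 1156 = 76223422/65895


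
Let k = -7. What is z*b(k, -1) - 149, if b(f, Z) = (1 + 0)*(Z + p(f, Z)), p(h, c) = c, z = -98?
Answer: 47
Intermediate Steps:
b(f, Z) = 2*Z (b(f, Z) = (1 + 0)*(Z + Z) = 1*(2*Z) = 2*Z)
z*b(k, -1) - 149 = -196*(-1) - 149 = -98*(-2) - 149 = 196 - 149 = 47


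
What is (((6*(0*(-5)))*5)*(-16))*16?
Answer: 0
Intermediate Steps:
(((6*(0*(-5)))*5)*(-16))*16 = (((6*0)*5)*(-16))*16 = ((0*5)*(-16))*16 = (0*(-16))*16 = 0*16 = 0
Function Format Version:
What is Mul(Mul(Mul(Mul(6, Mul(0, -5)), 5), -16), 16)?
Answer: 0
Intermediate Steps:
Mul(Mul(Mul(Mul(6, Mul(0, -5)), 5), -16), 16) = Mul(Mul(Mul(Mul(6, 0), 5), -16), 16) = Mul(Mul(Mul(0, 5), -16), 16) = Mul(Mul(0, -16), 16) = Mul(0, 16) = 0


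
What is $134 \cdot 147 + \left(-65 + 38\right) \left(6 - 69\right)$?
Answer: $21399$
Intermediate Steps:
$134 \cdot 147 + \left(-65 + 38\right) \left(6 - 69\right) = 19698 - -1701 = 19698 + 1701 = 21399$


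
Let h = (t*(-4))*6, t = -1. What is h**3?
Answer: 13824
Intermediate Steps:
h = 24 (h = -1*(-4)*6 = 4*6 = 24)
h**3 = 24**3 = 13824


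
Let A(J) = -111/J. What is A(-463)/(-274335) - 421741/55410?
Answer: -3571221802021/469201185870 ≈ -7.6113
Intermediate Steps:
A(-463)/(-274335) - 421741/55410 = -111/(-463)/(-274335) - 421741/55410 = -111*(-1/463)*(-1/274335) - 421741*1/55410 = (111/463)*(-1/274335) - 421741/55410 = -37/42339035 - 421741/55410 = -3571221802021/469201185870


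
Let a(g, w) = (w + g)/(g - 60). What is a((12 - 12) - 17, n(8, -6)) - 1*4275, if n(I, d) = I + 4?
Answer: -329170/77 ≈ -4274.9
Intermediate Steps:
n(I, d) = 4 + I
a(g, w) = (g + w)/(-60 + g)
a((12 - 12) - 17, n(8, -6)) - 1*4275 = (((12 - 12) - 17) + (4 + 8))/(-60 + ((12 - 12) - 17)) - 1*4275 = ((0 - 17) + 12)/(-60 + (0 - 17)) - 4275 = (-17 + 12)/(-60 - 17) - 4275 = -5/(-77) - 4275 = -1/77*(-5) - 4275 = 5/77 - 4275 = -329170/77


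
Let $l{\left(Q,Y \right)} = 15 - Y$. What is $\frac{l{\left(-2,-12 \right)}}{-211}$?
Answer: $- \frac{27}{211} \approx -0.12796$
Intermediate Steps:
$\frac{l{\left(-2,-12 \right)}}{-211} = \frac{15 - -12}{-211} = \left(15 + 12\right) \left(- \frac{1}{211}\right) = 27 \left(- \frac{1}{211}\right) = - \frac{27}{211}$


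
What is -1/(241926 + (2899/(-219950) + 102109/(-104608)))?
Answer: -1643466400/397595626419747 ≈ -4.1335e-6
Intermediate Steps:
-1/(241926 + (2899/(-219950) + 102109/(-104608))) = -1/(241926 + (2899*(-1/219950) + 102109*(-1/104608))) = -1/(241926 + (-2899/219950 - 14587/14944)) = -1/(241926 - 1625866653/1643466400) = -1/397595626419747/1643466400 = -1*1643466400/397595626419747 = -1643466400/397595626419747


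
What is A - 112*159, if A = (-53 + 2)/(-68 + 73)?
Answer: -89091/5 ≈ -17818.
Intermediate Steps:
A = -51/5 ≈ -10.200
A - 112*159 = -51/5 - 112*159 = -51/5 - 17808 = -89091/5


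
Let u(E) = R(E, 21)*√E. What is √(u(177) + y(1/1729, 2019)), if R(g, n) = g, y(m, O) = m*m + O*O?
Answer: √(12186040704202 + 529131057*√177)/1729 ≈ 2019.6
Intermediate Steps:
y(m, O) = O² + m² (y(m, O) = m² + O² = O² + m²)
u(E) = E^(3/2) (u(E) = E*√E = E^(3/2))
√(u(177) + y(1/1729, 2019)) = √(177^(3/2) + (2019² + (1/1729)²)) = √(177*√177 + (4076361 + (1/1729)²)) = √(177*√177 + (4076361 + 1/2989441)) = √(177*√177 + 12186040704202/2989441) = √(12186040704202/2989441 + 177*√177)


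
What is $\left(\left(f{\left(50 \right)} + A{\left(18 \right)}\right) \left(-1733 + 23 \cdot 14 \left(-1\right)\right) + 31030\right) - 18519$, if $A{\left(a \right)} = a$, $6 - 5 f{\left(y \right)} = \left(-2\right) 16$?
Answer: $-40097$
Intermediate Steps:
$f{\left(y \right)} = \frac{38}{5}$ ($f{\left(y \right)} = \frac{6}{5} - \frac{\left(-2\right) 16}{5} = \frac{6}{5} - - \frac{32}{5} = \frac{6}{5} + \frac{32}{5} = \frac{38}{5}$)
$\left(\left(f{\left(50 \right)} + A{\left(18 \right)}\right) \left(-1733 + 23 \cdot 14 \left(-1\right)\right) + 31030\right) - 18519 = \left(\left(\frac{38}{5} + 18\right) \left(-1733 + 23 \cdot 14 \left(-1\right)\right) + 31030\right) - 18519 = \left(\frac{128 \left(-1733 + 322 \left(-1\right)\right)}{5} + 31030\right) - 18519 = \left(\frac{128 \left(-1733 - 322\right)}{5} + 31030\right) - 18519 = \left(\frac{128}{5} \left(-2055\right) + 31030\right) - 18519 = \left(-52608 + 31030\right) - 18519 = -21578 - 18519 = -40097$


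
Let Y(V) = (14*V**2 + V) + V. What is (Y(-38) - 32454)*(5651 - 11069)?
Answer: 66717252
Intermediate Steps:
Y(V) = 2*V + 14*V**2 (Y(V) = (V + 14*V**2) + V = 2*V + 14*V**2)
(Y(-38) - 32454)*(5651 - 11069) = (2*(-38)*(1 + 7*(-38)) - 32454)*(5651 - 11069) = (2*(-38)*(1 - 266) - 32454)*(-5418) = (2*(-38)*(-265) - 32454)*(-5418) = (20140 - 32454)*(-5418) = -12314*(-5418) = 66717252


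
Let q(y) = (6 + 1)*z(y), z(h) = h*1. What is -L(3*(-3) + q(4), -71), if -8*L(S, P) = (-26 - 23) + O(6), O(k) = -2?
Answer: -51/8 ≈ -6.3750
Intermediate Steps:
z(h) = h
q(y) = 7*y (q(y) = (6 + 1)*y = 7*y)
L(S, P) = 51/8 (L(S, P) = -((-26 - 23) - 2)/8 = -(-49 - 2)/8 = -1/8*(-51) = 51/8)
-L(3*(-3) + q(4), -71) = -1*51/8 = -51/8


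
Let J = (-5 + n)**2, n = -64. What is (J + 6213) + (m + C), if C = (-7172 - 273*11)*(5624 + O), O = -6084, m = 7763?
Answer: 4699237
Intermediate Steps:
J = 4761 (J = (-5 - 64)**2 = (-69)**2 = 4761)
C = 4680500 (C = (-7172 - 273*11)*(5624 - 6084) = (-7172 - 3003)*(-460) = -10175*(-460) = 4680500)
(J + 6213) + (m + C) = (4761 + 6213) + (7763 + 4680500) = 10974 + 4688263 = 4699237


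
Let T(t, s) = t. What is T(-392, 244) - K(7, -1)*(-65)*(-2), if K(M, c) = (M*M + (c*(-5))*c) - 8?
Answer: -5072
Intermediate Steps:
K(M, c) = -8 + M² - 5*c² (K(M, c) = (M² + (-5*c)*c) - 8 = (M² - 5*c²) - 8 = -8 + M² - 5*c²)
T(-392, 244) - K(7, -1)*(-65)*(-2) = -392 - (-8 + 7² - 5*(-1)²)*(-65)*(-2) = -392 - (-8 + 49 - 5*1)*(-65)*(-2) = -392 - (-8 + 49 - 5)*(-65)*(-2) = -392 - 36*(-65)*(-2) = -392 - (-2340)*(-2) = -392 - 1*4680 = -392 - 4680 = -5072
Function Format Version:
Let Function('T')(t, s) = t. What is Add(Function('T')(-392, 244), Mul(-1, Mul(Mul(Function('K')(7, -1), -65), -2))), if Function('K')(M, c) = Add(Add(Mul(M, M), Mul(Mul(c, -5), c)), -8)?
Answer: -5072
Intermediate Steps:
Function('K')(M, c) = Add(-8, Pow(M, 2), Mul(-5, Pow(c, 2))) (Function('K')(M, c) = Add(Add(Pow(M, 2), Mul(Mul(-5, c), c)), -8) = Add(Add(Pow(M, 2), Mul(-5, Pow(c, 2))), -8) = Add(-8, Pow(M, 2), Mul(-5, Pow(c, 2))))
Add(Function('T')(-392, 244), Mul(-1, Mul(Mul(Function('K')(7, -1), -65), -2))) = Add(-392, Mul(-1, Mul(Mul(Add(-8, Pow(7, 2), Mul(-5, Pow(-1, 2))), -65), -2))) = Add(-392, Mul(-1, Mul(Mul(Add(-8, 49, Mul(-5, 1)), -65), -2))) = Add(-392, Mul(-1, Mul(Mul(Add(-8, 49, -5), -65), -2))) = Add(-392, Mul(-1, Mul(Mul(36, -65), -2))) = Add(-392, Mul(-1, Mul(-2340, -2))) = Add(-392, Mul(-1, 4680)) = Add(-392, -4680) = -5072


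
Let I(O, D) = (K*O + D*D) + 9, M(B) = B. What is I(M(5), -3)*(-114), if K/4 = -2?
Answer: 2508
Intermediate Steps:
K = -8 (K = 4*(-2) = -8)
I(O, D) = 9 + D² - 8*O (I(O, D) = (-8*O + D*D) + 9 = (-8*O + D²) + 9 = (D² - 8*O) + 9 = 9 + D² - 8*O)
I(M(5), -3)*(-114) = (9 + (-3)² - 8*5)*(-114) = (9 + 9 - 40)*(-114) = -22*(-114) = 2508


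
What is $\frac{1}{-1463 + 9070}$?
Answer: $\frac{1}{7607} \approx 0.00013146$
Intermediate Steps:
$\frac{1}{-1463 + 9070} = \frac{1}{7607}$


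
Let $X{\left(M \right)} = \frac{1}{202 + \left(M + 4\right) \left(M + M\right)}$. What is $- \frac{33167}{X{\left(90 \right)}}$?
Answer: $-567885374$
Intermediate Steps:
$X{\left(M \right)} = \frac{1}{202 + 2 M \left(4 + M\right)}$ ($X{\left(M \right)} = \frac{1}{202 + \left(4 + M\right) 2 M} = \frac{1}{202 + 2 M \left(4 + M\right)}$)
$- \frac{33167}{X{\left(90 \right)}} = - \frac{33167}{\frac{1}{2} \frac{1}{101 + 90^{2} + 4 \cdot 90}} = - \frac{33167}{\frac{1}{2} \frac{1}{101 + 8100 + 360}} = - \frac{33167}{\frac{1}{2} \cdot \frac{1}{8561}} = - 33167 \frac{1}{\frac{1}{17122}} = \left(-33167\right) 17122 = -567885374$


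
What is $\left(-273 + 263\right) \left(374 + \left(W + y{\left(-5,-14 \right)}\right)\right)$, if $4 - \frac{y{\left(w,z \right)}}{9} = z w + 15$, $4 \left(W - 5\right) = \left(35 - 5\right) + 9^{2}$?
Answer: $\frac{6445}{2} \approx 3222.5$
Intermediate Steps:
$W = \frac{131}{4}$ ($W = 5 + \frac{\left(35 - 5\right) + 9^{2}}{4} = 5 + \frac{30 + 81}{4} = 5 + \frac{1}{4} \cdot 111 = 5 + \frac{111}{4} = \frac{131}{4} \approx 32.75$)
$y{\left(w,z \right)} = -99 - 9 w z$ ($y{\left(w,z \right)} = 36 - 9 \left(z w + 15\right) = 36 - 9 \left(w z + 15\right) = 36 - 9 \left(15 + w z\right) = 36 - \left(135 + 9 w z\right) = -99 - 9 w z$)
$\left(-273 + 263\right) \left(374 + \left(W + y{\left(-5,-14 \right)}\right)\right) = \left(-273 + 263\right) \left(374 + \left(\frac{131}{4} - \left(99 - -630\right)\right)\right) = - 10 \left(374 + \left(\frac{131}{4} - 729\right)\right) = - 10 \left(374 - \frac{2785}{4}\right) = \left(-10\right) \left(- \frac{1289}{4}\right) = \frac{6445}{2}$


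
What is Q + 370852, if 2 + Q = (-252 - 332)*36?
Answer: 349826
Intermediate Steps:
Q = -21026 (Q = -2 + (-252 - 332)*36 = -2 - 584*36 = -2 - 21024 = -21026)
Q + 370852 = -21026 + 370852 = 349826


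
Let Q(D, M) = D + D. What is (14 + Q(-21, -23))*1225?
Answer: -34300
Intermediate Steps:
Q(D, M) = 2*D
(14 + Q(-21, -23))*1225 = (14 + 2*(-21))*1225 = (14 - 42)*1225 = -28*1225 = -34300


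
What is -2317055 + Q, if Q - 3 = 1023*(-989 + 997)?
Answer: -2308868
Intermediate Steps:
Q = 8187 (Q = 3 + 1023*(-989 + 997) = 3 + 1023*8 = 3 + 8184 = 8187)
-2317055 + Q = -2317055 + 8187 = -2308868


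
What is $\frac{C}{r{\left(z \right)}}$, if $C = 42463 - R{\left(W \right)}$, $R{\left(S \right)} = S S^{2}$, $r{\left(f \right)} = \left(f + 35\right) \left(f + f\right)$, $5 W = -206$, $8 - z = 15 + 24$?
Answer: $- \frac{14049691}{31000} \approx -453.22$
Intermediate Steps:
$z = -31$ ($z = 8 - \left(15 + 24\right) = 8 - 39 = -31$)
$W = - \frac{206}{5}$ ($W = \frac{1}{5} \left(-206\right) = - \frac{206}{5} \approx -41.2$)
$r{\left(f \right)} = 2 f \left(35 + f\right)$ ($r{\left(f \right)} = \left(35 + f\right) 2 f = 2 f \left(35 + f\right)$)
$R{\left(S \right)} = S^{3}$
$C = \frac{14049691}{125}$ ($C = 42463 - \left(- \frac{206}{5}\right)^{3} = 42463 - - \frac{8741816}{125} = 42463 + \frac{8741816}{125} = \frac{14049691}{125} \approx 1.124 \cdot 10^{5}$)
$\frac{C}{r{\left(z \right)}} = \frac{14049691}{125 \cdot 2 \left(-31\right) \left(35 - 31\right)} = \frac{14049691}{125 \cdot 2 \left(-31\right) 4} = \frac{14049691}{125 \left(-248\right)} = \frac{14049691}{125} \left(- \frac{1}{248}\right) = - \frac{14049691}{31000}$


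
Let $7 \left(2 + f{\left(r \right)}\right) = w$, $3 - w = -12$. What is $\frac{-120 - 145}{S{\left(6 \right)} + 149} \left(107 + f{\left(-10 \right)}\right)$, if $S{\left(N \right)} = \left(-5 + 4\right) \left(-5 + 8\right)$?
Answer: $- \frac{99375}{511} \approx -194.47$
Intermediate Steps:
$w = 15$ ($w = 3 - -12 = 3 + 12 = 15$)
$f{\left(r \right)} = \frac{1}{7}$ ($f{\left(r \right)} = -2 + \frac{1}{7} \cdot 15 = -2 + \frac{15}{7} = \frac{1}{7}$)
$S{\left(N \right)} = -3$ ($S{\left(N \right)} = \left(-1\right) 3 = -3$)
$\frac{-120 - 145}{S{\left(6 \right)} + 149} \left(107 + f{\left(-10 \right)}\right) = \frac{-120 - 145}{-3 + 149} \left(107 + \frac{1}{7}\right) = - \frac{265}{146} \cdot \frac{750}{7} = \left(-265\right) \frac{1}{146} \cdot \frac{750}{7} = \left(- \frac{265}{146}\right) \frac{750}{7} = - \frac{99375}{511}$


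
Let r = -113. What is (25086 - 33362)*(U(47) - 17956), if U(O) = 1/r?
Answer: 16792244004/113 ≈ 1.4860e+8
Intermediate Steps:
U(O) = -1/113 (U(O) = 1/(-113) = -1/113)
(25086 - 33362)*(U(47) - 17956) = (25086 - 33362)*(-1/113 - 17956) = -8276*(-2029029/113) = 16792244004/113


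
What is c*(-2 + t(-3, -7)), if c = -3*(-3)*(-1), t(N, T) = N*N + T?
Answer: 0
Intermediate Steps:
t(N, T) = T + N**2 (t(N, T) = N**2 + T = T + N**2)
c = -9 (c = 9*(-1) = -9)
c*(-2 + t(-3, -7)) = -9*(-2 + (-7 + (-3)**2)) = -9*(-2 + (-7 + 9)) = -9*(-2 + 2) = -9*0 = 0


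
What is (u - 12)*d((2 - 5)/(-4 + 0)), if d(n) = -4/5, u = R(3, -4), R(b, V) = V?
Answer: 64/5 ≈ 12.800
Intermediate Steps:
u = -4
d(n) = -⅘ (d(n) = -4*⅕ = -⅘)
(u - 12)*d((2 - 5)/(-4 + 0)) = (-4 - 12)*(-⅘) = -16*(-⅘) = 64/5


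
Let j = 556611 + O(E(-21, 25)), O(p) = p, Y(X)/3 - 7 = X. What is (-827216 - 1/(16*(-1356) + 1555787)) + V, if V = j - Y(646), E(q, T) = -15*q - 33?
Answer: -417705365663/1534091 ≈ -2.7228e+5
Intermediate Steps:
Y(X) = 21 + 3*X
E(q, T) = -33 - 15*q
j = 556893 (j = 556611 + (-33 - 15*(-21)) = 556611 + (-33 + 315) = 556611 + 282 = 556893)
V = 554934 (V = 556893 - (21 + 3*646) = 556893 - (21 + 1938) = 556893 - 1*1959 = 556893 - 1959 = 554934)
(-827216 - 1/(16*(-1356) + 1555787)) + V = (-827216 - 1/(16*(-1356) + 1555787)) + 554934 = (-827216 - 1/(-21696 + 1555787)) + 554934 = (-827216 - 1/1534091) + 554934 = -1269024620657/1534091 + 554934 = -417705365663/1534091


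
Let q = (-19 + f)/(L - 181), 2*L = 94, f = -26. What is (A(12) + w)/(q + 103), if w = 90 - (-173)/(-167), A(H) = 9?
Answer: 2192240/2312449 ≈ 0.94802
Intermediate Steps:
L = 47 (L = (½)*94 = 47)
q = 45/134 (q = (-19 - 26)/(47 - 181) = -45/(-134) = -45*(-1/134) = 45/134 ≈ 0.33582)
w = 14857/167 (w = 90 - (-173)*(-1)/167 = 90 - 1*173/167 = 90 - 173/167 = 14857/167 ≈ 88.964)
(A(12) + w)/(q + 103) = (9 + 14857/167)/(45/134 + 103) = 16360/(167*(13847/134)) = (16360/167)*(134/13847) = 2192240/2312449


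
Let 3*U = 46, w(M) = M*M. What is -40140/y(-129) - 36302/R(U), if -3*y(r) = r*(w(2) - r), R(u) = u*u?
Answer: -976718241/6050702 ≈ -161.42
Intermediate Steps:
w(M) = M²
U = 46/3 (U = (⅓)*46 = 46/3 ≈ 15.333)
R(u) = u²
y(r) = -r*(4 - r)/3 (y(r) = -r*(2² - r)/3 = -r*(4 - r)/3)
-40140/y(-129) - 36302/R(U) = -40140*(-1/(43*(-4 - 129))) - 36302/((46/3)²) = -40140/((⅓)*(-129)*(-133)) - 36302/2116/9 = -40140/5719 - 36302*9/2116 = -40140*1/5719 - 163359/1058 = -40140/5719 - 163359/1058 = -976718241/6050702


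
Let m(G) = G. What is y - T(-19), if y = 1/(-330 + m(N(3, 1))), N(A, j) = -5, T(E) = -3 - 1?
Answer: 1339/335 ≈ 3.9970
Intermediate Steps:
T(E) = -4
y = -1/335 (y = 1/(-330 - 5) = 1/(-335) = -1/335 ≈ -0.0029851)
y - T(-19) = -1/335 - 1*(-4) = -1/335 + 4 = 1339/335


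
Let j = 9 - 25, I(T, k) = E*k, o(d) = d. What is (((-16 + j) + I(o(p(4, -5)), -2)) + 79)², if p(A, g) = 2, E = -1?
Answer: 2401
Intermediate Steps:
I(T, k) = -k
j = -16
(((-16 + j) + I(o(p(4, -5)), -2)) + 79)² = (((-16 - 16) - 1*(-2)) + 79)² = ((-32 + 2) + 79)² = (-30 + 79)² = 49² = 2401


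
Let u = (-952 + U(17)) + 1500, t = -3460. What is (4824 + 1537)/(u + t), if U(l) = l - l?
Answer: -6361/2912 ≈ -2.1844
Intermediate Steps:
U(l) = 0
u = 548 (u = (-952 + 0) + 1500 = -952 + 1500 = 548)
(4824 + 1537)/(u + t) = (4824 + 1537)/(548 - 3460) = 6361/(-2912) = 6361*(-1/2912) = -6361/2912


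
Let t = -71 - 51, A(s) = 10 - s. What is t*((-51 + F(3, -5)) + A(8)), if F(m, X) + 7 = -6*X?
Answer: 3172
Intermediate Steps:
F(m, X) = -7 - 6*X
t = -122
t*((-51 + F(3, -5)) + A(8)) = -122*((-51 + (-7 - 6*(-5))) + (10 - 1*8)) = -122*((-51 + (-7 + 30)) + (10 - 8)) = -122*((-51 + 23) + 2) = -122*(-28 + 2) = -122*(-26) = 3172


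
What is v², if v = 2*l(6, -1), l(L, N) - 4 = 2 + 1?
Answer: 196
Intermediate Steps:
l(L, N) = 7 (l(L, N) = 4 + (2 + 1) = 4 + 3 = 7)
v = 14 (v = 2*7 = 14)
v² = 14² = 196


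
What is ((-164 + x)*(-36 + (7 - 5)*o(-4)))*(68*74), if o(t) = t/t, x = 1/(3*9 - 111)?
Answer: 589269844/21 ≈ 2.8060e+7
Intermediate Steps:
x = -1/84 (x = 1/(27 - 111) = 1/(-84) = -1/84 ≈ -0.011905)
o(t) = 1
((-164 + x)*(-36 + (7 - 5)*o(-4)))*(68*74) = ((-164 - 1/84)*(-36 + (7 - 5)*1))*(68*74) = -13777*(-36 + 2*1)/84*5032 = -13777*(-36 + 2)/84*5032 = -13777/84*(-34)*5032 = (234209/42)*5032 = 589269844/21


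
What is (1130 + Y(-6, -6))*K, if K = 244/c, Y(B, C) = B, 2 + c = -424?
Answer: -137128/213 ≈ -643.79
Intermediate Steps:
c = -426 (c = -2 - 424 = -426)
K = -122/213 (K = 244/(-426) = 244*(-1/426) = -122/213 ≈ -0.57277)
(1130 + Y(-6, -6))*K = (1130 - 6)*(-122/213) = 1124*(-122/213) = -137128/213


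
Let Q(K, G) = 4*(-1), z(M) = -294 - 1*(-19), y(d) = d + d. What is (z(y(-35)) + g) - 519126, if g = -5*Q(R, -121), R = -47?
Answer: -519381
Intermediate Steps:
y(d) = 2*d
z(M) = -275 (z(M) = -294 + 19 = -275)
Q(K, G) = -4
g = 20 (g = -5*(-4) = 20)
(z(y(-35)) + g) - 519126 = (-275 + 20) - 519126 = -255 - 519126 = -519381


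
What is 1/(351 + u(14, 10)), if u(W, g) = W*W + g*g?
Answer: 1/647 ≈ 0.0015456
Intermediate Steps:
u(W, g) = W² + g²
1/(351 + u(14, 10)) = 1/(351 + (14² + 10²)) = 1/(351 + (196 + 100)) = 1/(351 + 296) = 1/647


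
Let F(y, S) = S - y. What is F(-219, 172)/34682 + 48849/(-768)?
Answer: -282313455/4439296 ≈ -63.594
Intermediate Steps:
F(-219, 172)/34682 + 48849/(-768) = (172 - 1*(-219))/34682 + 48849/(-768) = (172 + 219)*(1/34682) + 48849*(-1/768) = 391*(1/34682) - 16283/256 = 391/34682 - 16283/256 = -282313455/4439296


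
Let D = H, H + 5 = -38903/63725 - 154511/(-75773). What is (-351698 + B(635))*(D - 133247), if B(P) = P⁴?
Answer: -104613412224507645551749988/4828634425 ≈ -2.1665e+16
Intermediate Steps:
H = -17244755669/4828634425 (H = -5 + (-38903/63725 - 154511/(-75773)) = -5 + (-38903*1/63725 - 154511*(-1/75773)) = -5 + (-38903/63725 + 154511/75773) = -5 + 6898416456/4828634425 = -17244755669/4828634425 ≈ -3.5714)
D = -17244755669/4828634425 ≈ -3.5714
(-351698 + B(635))*(D - 133247) = (-351698 + 635⁴)*(-17244755669/4828634425 - 133247) = (-351698 + 162590400625)*(-643418295983644/4828634425) = 162590048927*(-643418295983644/4828634425) = -104613412224507645551749988/4828634425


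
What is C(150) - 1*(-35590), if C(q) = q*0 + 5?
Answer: 35595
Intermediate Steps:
C(q) = 5 (C(q) = 0 + 5 = 5)
C(150) - 1*(-35590) = 5 - 1*(-35590) = 5 + 35590 = 35595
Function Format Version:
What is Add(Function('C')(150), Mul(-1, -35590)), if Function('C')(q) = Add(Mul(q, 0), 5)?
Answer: 35595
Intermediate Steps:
Function('C')(q) = 5 (Function('C')(q) = Add(0, 5) = 5)
Add(Function('C')(150), Mul(-1, -35590)) = Add(5, Mul(-1, -35590)) = Add(5, 35590) = 35595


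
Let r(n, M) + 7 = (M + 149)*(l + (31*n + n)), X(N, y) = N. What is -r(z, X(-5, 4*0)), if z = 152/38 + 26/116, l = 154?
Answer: -1207381/29 ≈ -41634.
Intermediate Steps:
z = 245/58 (z = 152*(1/38) + 26*(1/116) = 4 + 13/58 = 245/58 ≈ 4.2241)
r(n, M) = -7 + (149 + M)*(154 + 32*n) (r(n, M) = -7 + (M + 149)*(154 + (31*n + n)) = -7 + (149 + M)*(154 + 32*n))
-r(z, X(-5, 4*0)) = -(22939 + 154*(-5) + 4768*(245/58) + 32*(-5)*(245/58)) = -(22939 - 770 + 584080/29 - 19600/29) = -1*1207381/29 = -1207381/29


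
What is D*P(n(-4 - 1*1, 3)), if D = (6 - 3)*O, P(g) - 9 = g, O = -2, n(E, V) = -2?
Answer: -42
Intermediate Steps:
P(g) = 9 + g
D = -6 (D = (6 - 3)*(-2) = 3*(-2) = -6)
D*P(n(-4 - 1*1, 3)) = -6*(9 - 2) = -6*7 = -42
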